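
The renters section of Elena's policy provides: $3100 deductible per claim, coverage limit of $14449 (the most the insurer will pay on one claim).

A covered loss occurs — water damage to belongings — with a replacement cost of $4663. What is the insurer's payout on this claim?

After the deductible, $4663 − $3100 = $1563 remains.
$1563 is within the $14449 limit, so the insurer pays $1563.

$1563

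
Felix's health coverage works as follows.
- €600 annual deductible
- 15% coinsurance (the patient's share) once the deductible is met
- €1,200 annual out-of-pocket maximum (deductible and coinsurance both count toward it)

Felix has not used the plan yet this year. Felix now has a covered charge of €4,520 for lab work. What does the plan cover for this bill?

Deductible not yet touched, so the first €600 of the bill goes to the deductible.
After the €600 deductible portion, €4,520 − €600 = €3,920 is subject to coinsurance.
15% of €3,920 = €588 falls to the patient.
That puts the patient's cost at €600 + €588 = €1,188 before any cap.
Total out-of-pocket so far would be €0 + €1,188 = €1,188, below the €1,200 cap — no reduction.
Insurer pays the balance: €4,520 − €1,188 = €3,332.

€3,332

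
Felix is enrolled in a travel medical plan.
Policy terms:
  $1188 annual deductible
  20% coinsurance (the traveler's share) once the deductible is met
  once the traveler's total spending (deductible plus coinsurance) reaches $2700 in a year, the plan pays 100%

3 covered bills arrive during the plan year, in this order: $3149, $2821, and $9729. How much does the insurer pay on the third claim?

#1 ($3149): deductible takes $1188, $1961 remains; coinsurance $1961 × 20% = $392.20. Traveler owes $1580.20 (running OOP $1580.20). Plan pays $3149 − $1580.20 = $1568.80.
#2 ($2821): deductible already satisfied, so traveler's share is 20% × $2821 = $564.20. Traveler pays $564.20; OOP now $2144.40. Insurer: $2821 − $564.20 = $2256.80.
#3 ($9729): 20% coinsurance on $9729 = $1945.80. That would push OOP to $4090.20, over the $2700 cap, so traveler pays $2700 − $2144.40 = $555.60. Plan pays $9729 − $555.60 = $9173.40.

$9173.40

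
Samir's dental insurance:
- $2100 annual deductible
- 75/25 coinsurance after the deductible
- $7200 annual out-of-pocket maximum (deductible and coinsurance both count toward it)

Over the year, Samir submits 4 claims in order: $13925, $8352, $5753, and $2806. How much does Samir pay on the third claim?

Claim 1 — $13925: deductible takes $2100, $11825 remains; coinsurance $11825 × 25% = $2956.25. Patient pays $5056.25; OOP now $5056.25.
Claim 2 — $8352: 25% coinsurance on $8352 = $2088. Cost to patient: $2088. OOP to date $7144.25.
Claim 3 — $5753: 25% coinsurance on $5753 = $1438.25. OOP would hit $8582.50 > $7200, so the cap limits the patient to $7200 − $7144.25 = $55.75.

$55.75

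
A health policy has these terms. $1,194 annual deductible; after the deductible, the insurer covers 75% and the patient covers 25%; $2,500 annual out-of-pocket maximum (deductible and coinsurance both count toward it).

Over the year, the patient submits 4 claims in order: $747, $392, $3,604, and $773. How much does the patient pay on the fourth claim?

$193.25

#1 ($747): fully absorbed by the deductible. Patient pays $747; OOP now $747.
#2 ($392): entire amount goes to the deductible. Cost to patient: $392. OOP to date $1,139.
#3 ($3,604): $55 to deductible, leaving $3,549; coinsurance $3,549 × 25% = $887.25. Patient owes $942.25 (running OOP $2,081.25).
#4 ($773): deductible met; 25% of $773 = $193.25. Cost to patient: $193.25. OOP to date $2,274.50.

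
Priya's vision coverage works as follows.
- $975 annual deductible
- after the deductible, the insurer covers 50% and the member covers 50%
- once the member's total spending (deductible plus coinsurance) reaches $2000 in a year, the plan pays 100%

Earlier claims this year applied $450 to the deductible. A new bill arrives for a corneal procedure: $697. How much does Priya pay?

Deductible still to meet: $975 − $450 = $525.
The remaining $172 (= $697 − $525) moves to coinsurance.
Coinsurance: $172 × 50% = $86.
That puts the member's cost at $525 + $86 = $611 before any cap.
Cumulative spending $450 + $611 = $1061 stays under the $2000 maximum.

$611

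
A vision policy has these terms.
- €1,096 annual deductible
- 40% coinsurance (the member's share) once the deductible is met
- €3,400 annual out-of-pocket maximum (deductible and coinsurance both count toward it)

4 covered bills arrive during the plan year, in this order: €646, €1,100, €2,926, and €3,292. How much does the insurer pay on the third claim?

€1,755.60

Bill 1, €646: entire amount goes to the deductible. Member owes €646 (running OOP €646). Plan pays €646 − €646 = €0.
Bill 2, €1,100: €450 finishes the deductible; €650 goes to coinsurance; 40% of €650 = €260. Member pays €710; OOP now €1,356. Plan pays €1,100 − €710 = €390.
Bill 3, €2,926: deductible already satisfied, so member's share is 40% × €2,926 = €1,170.40. Member owes €1,170.40 (running OOP €2,526.40). Plan pays €2,926 − €1,170.40 = €1,755.60.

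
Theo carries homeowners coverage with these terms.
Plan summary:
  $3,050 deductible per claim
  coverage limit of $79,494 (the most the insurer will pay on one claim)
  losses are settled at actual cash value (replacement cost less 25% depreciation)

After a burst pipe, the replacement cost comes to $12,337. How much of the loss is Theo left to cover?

$6,134.25

Actual cash value after 25% depreciation: $12,337 × 75% = $9,252.75.
After the deductible, $9,252.75 − $3,050 = $6,202.75 remains.
$6,202.75 ≤ $79,494, so the limit doesn't bind; insurer pays $6,202.75.
Homeowner's share is the uncovered remainder: $12,337 − $6,202.75 = $6,134.25.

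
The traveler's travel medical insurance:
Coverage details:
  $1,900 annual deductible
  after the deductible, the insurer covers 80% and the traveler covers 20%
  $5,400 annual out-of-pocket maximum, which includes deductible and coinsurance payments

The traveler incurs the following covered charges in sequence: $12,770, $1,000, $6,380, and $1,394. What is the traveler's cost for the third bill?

$1,126

#1 ($12,770): $1,900 finishes the deductible; $10,870 goes to coinsurance; coinsurance $10,870 × 20% = $2,174. Traveler pays $4,074; OOP now $4,074.
#2 ($1,000): deductible already satisfied, so traveler's share is 20% × $1,000 = $200. Cost to traveler: $200. OOP to date $4,274.
#3 ($6,380): deductible met; 20% of $6,380 = $1,276. Adding that to $4,274 gives $5,550, past the $5,400 cap; traveler pays only $5,400 − $4,274 = $1,126.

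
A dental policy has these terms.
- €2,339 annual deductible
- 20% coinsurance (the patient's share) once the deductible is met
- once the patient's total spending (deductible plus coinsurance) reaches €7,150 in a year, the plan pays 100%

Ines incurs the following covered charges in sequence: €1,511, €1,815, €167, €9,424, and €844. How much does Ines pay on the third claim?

€33.40

Bill 1, €1,511: fully absorbed by the deductible. Patient pays €1,511; OOP now €1,511.
Bill 2, €1,815: €828 to deductible, leaving €987; 20% of €987 = €197.40. Cost to patient: €1,025.40. OOP to date €2,536.40.
Bill 3, €167: deductible already satisfied, so patient's share is 20% × €167 = €33.40. Patient owes €33.40 (running OOP €2,569.80).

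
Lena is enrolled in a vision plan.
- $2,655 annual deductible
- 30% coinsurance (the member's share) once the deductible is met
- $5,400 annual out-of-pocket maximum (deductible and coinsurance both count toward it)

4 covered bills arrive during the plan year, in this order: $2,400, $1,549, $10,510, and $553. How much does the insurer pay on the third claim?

Claim 1 — $2,400: all of it applies to the deductible. Cost to member: $2,400. OOP to date $2,400. Plan pays $2,400 − $2,400 = $0.
Claim 2 — $1,549: $255 finishes the deductible; $1,294 goes to coinsurance; 30% of $1,294 = $388.20. Member pays $643.20; OOP now $3,043.20. Plan pays $1,549 − $643.20 = $905.80.
Claim 3 — $10,510: 30% coinsurance on $10,510 = $3,153. Adding that to $3,043.20 gives $6,196.20, past the $5,400 cap; member pays only $5,400 − $3,043.20 = $2,356.80. Insurer: $10,510 − $2,356.80 = $8,153.20.

$8,153.20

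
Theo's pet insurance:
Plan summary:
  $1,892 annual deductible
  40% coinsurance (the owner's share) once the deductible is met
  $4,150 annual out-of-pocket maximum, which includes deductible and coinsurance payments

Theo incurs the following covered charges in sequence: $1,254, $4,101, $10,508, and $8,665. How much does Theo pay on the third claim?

$872.80

Claim 1 — $1,254: fully absorbed by the deductible. Cost to owner: $1,254. OOP to date $1,254.
Claim 2 — $4,101: $638 to deductible, leaving $3,463; 40% of $3,463 = $1,385.20. Cost to owner: $2,023.20. OOP to date $3,277.20.
Claim 3 — $10,508: deductible already satisfied, so owner's share is 40% × $10,508 = $4,203.20. OOP would hit $7,480.40 > $4,150, so the cap limits the owner to $4,150 − $3,277.20 = $872.80.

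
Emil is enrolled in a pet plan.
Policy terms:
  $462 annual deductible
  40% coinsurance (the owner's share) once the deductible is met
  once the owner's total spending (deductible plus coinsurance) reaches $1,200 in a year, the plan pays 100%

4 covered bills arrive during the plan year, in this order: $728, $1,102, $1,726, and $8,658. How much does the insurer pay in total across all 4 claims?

Claim 1 ($728): deductible takes $462, $266 remains; owner's 40% is $106.40. Cost to owner: $568.40. OOP to date $568.40. Insurer: $728 − $568.40 = $159.60.
Claim 2 ($1,102): deductible met; 40% of $1,102 = $440.80. Cost to owner: $440.80. OOP to date $1,009.20. Insurer: $1,102 − $440.80 = $661.20.
Claim 3 ($1,726): deductible already satisfied, so owner's share is 40% × $1,726 = $690.40. That would push OOP to $1,699.60, over the $1,200 cap, so owner pays $1,200 − $1,009.20 = $190.80. Plan pays $1,726 − $190.80 = $1,535.20.
Claim 4 ($8,658): deductible already satisfied, so owner's share is 40% × $8,658 = $3,463.20. OOP would hit $4,663.20 > $1,200, so the cap limits the owner to $1,200 − $1,200 = $0. Plan pays $8,658 − $0 = $8,658.
Insurer total = bills − owner's total = $12,214 − $1,200 = $11,014.

$11,014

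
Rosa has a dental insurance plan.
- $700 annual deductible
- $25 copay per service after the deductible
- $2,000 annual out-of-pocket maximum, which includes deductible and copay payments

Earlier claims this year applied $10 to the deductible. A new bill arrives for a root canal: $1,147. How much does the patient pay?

$715

$10 of the $700 deductible is already met, leaving $690.
The remaining $457 (= $1,147 − $690) moves to the copay.
Copay on this service: $25.
That puts the patient's cost at $690 + $25 = $715 before any cap.
Year-to-date out-of-pocket becomes $10 + $715 = $725, still under the $2,000 maximum, so no cap applies.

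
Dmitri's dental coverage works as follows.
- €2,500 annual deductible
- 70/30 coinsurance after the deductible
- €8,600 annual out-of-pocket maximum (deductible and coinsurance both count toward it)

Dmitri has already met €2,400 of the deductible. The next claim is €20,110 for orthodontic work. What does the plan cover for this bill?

€14,007

Deductible still to meet: €2,500 − €2,400 = €100.
After the €100 deductible portion, €20,110 − €100 = €20,010 is subject to coinsurance.
30% of €20,010 = €6,003 falls to the patient.
So the patient owes €100 + €6,003 = €6,103 before any cap.
Cumulative spending €2,400 + €6,103 = €8,503 stays under the €8,600 maximum.
The plan picks up €20,110 − €6,103 = €14,007.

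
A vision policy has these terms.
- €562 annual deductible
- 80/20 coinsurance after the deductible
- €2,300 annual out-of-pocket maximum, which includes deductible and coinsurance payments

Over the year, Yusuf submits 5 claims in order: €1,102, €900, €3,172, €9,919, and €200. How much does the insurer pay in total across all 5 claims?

Bill 1, €1,102: deductible takes €562, €540 remains; 20% of €540 = €108. Member owes €670 (running OOP €670). Insurer: €1,102 − €670 = €432.
Bill 2, €900: deductible met; 20% of €900 = €180. Member owes €180 (running OOP €850). Insurer: €900 − €180 = €720.
Bill 3, €3,172: deductible already satisfied, so member's share is 20% × €3,172 = €634.40. Member owes €634.40 (running OOP €1,484.40). Insurer: €3,172 − €634.40 = €2,537.60.
Bill 4, €9,919: deductible met; 20% of €9,919 = €1,983.80. Adding that to €1,484.40 gives €3,468.20, past the €2,300 cap; member pays only €2,300 − €1,484.40 = €815.60. Plan pays €9,919 − €815.60 = €9,103.40.
Bill 5, €200: 20% coinsurance on €200 = €40. Adding that to €2,300 gives €2,340, past the €2,300 cap; member pays only €2,300 − €2,300 = €0. Insurer: €200 − €0 = €200.
Insurer total: €432 + €720 + €2,537.60 + €9,103.40 + €200 = €12,993.

€12,993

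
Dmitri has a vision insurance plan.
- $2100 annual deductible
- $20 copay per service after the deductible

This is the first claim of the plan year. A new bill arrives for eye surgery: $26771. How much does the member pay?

$2120

Deductible not yet touched, so the first $2100 of the bill goes to the deductible.
That leaves $26771 − $2100 = $24671 for the copay.
Copay on this service: $20.
That puts the member's cost at $2100 + $20 = $2120.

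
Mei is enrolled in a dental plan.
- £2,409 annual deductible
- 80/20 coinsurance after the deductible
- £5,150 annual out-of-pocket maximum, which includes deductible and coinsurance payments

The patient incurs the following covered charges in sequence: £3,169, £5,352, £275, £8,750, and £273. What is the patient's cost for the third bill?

£55

Bill 1, £3,169: £2,409 finishes the deductible; £760 goes to coinsurance; patient's 20% is £152. Patient owes £2,561 (running OOP £2,561).
Bill 2, £5,352: deductible met; 20% of £5,352 = £1,070.40. Patient owes £1,070.40 (running OOP £3,631.40).
Bill 3, £275: 20% coinsurance on £275 = £55. Patient pays £55; OOP now £3,686.40.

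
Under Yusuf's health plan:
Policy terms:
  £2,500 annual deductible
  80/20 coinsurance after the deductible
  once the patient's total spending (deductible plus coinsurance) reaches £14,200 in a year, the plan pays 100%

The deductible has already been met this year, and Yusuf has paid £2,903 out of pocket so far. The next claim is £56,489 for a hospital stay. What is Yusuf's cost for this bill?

With the deductible met, the entire £56,489 is subject to coinsurance.
20% of £56,489 = £11,297.80 falls to the patient.
That would bring total out-of-pocket to £14,200.80, past the £14,200 cap. The patient is capped at £14,200 − £2,903 = £11,297 on this claim.

£11,297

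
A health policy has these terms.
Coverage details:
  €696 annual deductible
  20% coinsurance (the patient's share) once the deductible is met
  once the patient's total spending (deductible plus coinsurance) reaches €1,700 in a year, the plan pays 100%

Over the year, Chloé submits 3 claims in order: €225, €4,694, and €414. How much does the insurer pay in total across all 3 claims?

Claim 1 (€225): all of it applies to the deductible. Cost to patient: €225. OOP to date €225. Plan pays €225 − €225 = €0.
Claim 2 (€4,694): €471 finishes the deductible; €4,223 goes to coinsurance; coinsurance €4,223 × 20% = €844.60. Patient owes €1,315.60 (running OOP €1,540.60). Insurer: €4,694 − €1,315.60 = €3,378.40.
Claim 3 (€414): 20% coinsurance on €414 = €82.80. Patient pays €82.80; OOP now €1,623.40. Insurer: €414 − €82.80 = €331.20.
Insurer total = bills − patient's total = €5,333 − €1,623.40 = €3,709.60.

€3,709.60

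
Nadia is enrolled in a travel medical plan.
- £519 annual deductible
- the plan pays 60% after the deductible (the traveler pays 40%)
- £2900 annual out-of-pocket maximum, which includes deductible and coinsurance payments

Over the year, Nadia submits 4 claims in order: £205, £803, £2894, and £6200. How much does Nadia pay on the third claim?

£1157.60

Bill 1, £205: all of it applies to the deductible. Traveler owes £205 (running OOP £205).
Bill 2, £803: deductible takes £314, £489 remains; coinsurance £489 × 40% = £195.60. Cost to traveler: £509.60. OOP to date £714.60.
Bill 3, £2894: deductible met; 40% of £2894 = £1157.60. Traveler pays £1157.60; OOP now £1872.20.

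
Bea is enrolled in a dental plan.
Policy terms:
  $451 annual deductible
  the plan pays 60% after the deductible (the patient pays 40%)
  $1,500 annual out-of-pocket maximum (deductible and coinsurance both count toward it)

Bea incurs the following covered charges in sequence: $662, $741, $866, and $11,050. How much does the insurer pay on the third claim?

Claim 1 ($662): $451 finishes the deductible; $211 goes to coinsurance; patient's 40% is $84.40. Patient pays $535.40; OOP now $535.40. Insurer: $662 − $535.40 = $126.60.
Claim 2 ($741): deductible already satisfied, so patient's share is 40% × $741 = $296.40. Patient owes $296.40 (running OOP $831.80). Insurer: $741 − $296.40 = $444.60.
Claim 3 ($866): deductible already satisfied, so patient's share is 40% × $866 = $346.40. Patient owes $346.40 (running OOP $1,178.20). Insurer: $866 − $346.40 = $519.60.

$519.60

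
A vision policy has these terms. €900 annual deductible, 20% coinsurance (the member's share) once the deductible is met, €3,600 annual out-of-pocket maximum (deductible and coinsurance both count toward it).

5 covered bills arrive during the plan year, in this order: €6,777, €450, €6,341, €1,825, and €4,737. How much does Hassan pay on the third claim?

Bill 1, €6,777: €900 finishes the deductible; €5,877 goes to coinsurance; member's 20% is €1,175.40. Member owes €2,075.40 (running OOP €2,075.40).
Bill 2, €450: deductible met; 20% of €450 = €90. Member pays €90; OOP now €2,165.40.
Bill 3, €6,341: deductible already satisfied, so member's share is 20% × €6,341 = €1,268.20. Member pays €1,268.20; OOP now €3,433.60.

€1,268.20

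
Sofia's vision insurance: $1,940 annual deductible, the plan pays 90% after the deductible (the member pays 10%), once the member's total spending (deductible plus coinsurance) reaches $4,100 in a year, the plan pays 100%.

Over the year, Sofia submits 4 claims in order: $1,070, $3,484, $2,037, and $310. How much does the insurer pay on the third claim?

Claim 1 — $1,070: entire amount goes to the deductible. Member owes $1,070 (running OOP $1,070). Plan pays $1,070 − $1,070 = $0.
Claim 2 — $3,484: $870 to deductible, leaving $2,614; member's 10% is $261.40. Cost to member: $1,131.40. OOP to date $2,201.40. Insurer: $3,484 − $1,131.40 = $2,352.60.
Claim 3 — $2,037: deductible met; 10% of $2,037 = $203.70. Member owes $203.70 (running OOP $2,405.10). Plan pays $2,037 − $203.70 = $1,833.30.

$1,833.30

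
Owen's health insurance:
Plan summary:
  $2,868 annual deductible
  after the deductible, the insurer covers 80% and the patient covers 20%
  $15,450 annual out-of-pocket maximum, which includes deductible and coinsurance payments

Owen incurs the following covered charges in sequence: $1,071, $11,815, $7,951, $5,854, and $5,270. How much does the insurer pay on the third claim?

#1 ($1,071): all of it applies to the deductible. Cost to patient: $1,071. OOP to date $1,071. Insurer: $1,071 − $1,071 = $0.
#2 ($11,815): deductible takes $1,797, $10,018 remains; patient's 20% is $2,003.60. Patient pays $3,800.60; OOP now $4,871.60. Plan pays $11,815 − $3,800.60 = $8,014.40.
#3 ($7,951): 20% coinsurance on $7,951 = $1,590.20. Patient owes $1,590.20 (running OOP $6,461.80). Plan pays $7,951 − $1,590.20 = $6,360.80.

$6,360.80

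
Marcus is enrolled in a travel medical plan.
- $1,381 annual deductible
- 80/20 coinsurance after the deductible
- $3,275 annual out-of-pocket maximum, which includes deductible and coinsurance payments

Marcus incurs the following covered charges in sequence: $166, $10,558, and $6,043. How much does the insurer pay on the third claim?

$6,017.60

Claim 1 ($166): entire amount goes to the deductible. Traveler owes $166 (running OOP $166). Insurer: $166 − $166 = $0.
Claim 2 ($10,558): deductible takes $1,215, $9,343 remains; 20% of $9,343 = $1,868.60. Traveler owes $3,083.60 (running OOP $3,249.60). Insurer: $10,558 − $3,083.60 = $7,474.40.
Claim 3 ($6,043): deductible met; 20% of $6,043 = $1,208.60. That would push OOP to $4,458.20, over the $3,275 cap, so traveler pays $3,275 − $3,249.60 = $25.40. Insurer: $6,043 − $25.40 = $6,017.60.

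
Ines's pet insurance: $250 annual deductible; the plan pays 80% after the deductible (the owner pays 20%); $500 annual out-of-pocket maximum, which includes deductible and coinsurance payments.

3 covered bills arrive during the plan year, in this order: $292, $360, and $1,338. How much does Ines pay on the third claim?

Claim 1 ($292): $250 finishes the deductible; $42 goes to coinsurance; owner's 20% is $8.40. Cost to owner: $258.40. OOP to date $258.40.
Claim 2 ($360): deductible already satisfied, so owner's share is 20% × $360 = $72. Owner pays $72; OOP now $330.40.
Claim 3 ($1,338): deductible met; 20% of $1,338 = $267.60. That would push OOP to $598, over the $500 cap, so owner pays $500 − $330.40 = $169.60.

$169.60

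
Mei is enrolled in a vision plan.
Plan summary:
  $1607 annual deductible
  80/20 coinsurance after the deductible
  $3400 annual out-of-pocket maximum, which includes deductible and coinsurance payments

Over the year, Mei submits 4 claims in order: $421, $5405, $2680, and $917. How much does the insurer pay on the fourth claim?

Claim 1 — $421: entire amount goes to the deductible. Member pays $421; OOP now $421. Plan pays $421 − $421 = $0.
Claim 2 — $5405: deductible takes $1186, $4219 remains; coinsurance $4219 × 20% = $843.80. Member pays $2029.80; OOP now $2450.80. Plan pays $5405 − $2029.80 = $3375.20.
Claim 3 — $2680: deductible already satisfied, so member's share is 20% × $2680 = $536. Member pays $536; OOP now $2986.80. Plan pays $2680 − $536 = $2144.
Claim 4 — $917: 20% coinsurance on $917 = $183.40. Cost to member: $183.40. OOP to date $3170.20. Insurer: $917 − $183.40 = $733.60.

$733.60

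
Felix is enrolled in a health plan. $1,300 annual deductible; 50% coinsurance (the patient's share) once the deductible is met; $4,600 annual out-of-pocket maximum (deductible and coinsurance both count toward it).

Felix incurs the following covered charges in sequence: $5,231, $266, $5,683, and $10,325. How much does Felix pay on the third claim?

#1 ($5,231): $1,300 finishes the deductible; $3,931 goes to coinsurance; patient's 50% is $1,965.50. Patient pays $3,265.50; OOP now $3,265.50.
#2 ($266): 50% coinsurance on $266 = $133. Cost to patient: $133. OOP to date $3,398.50.
#3 ($5,683): 50% coinsurance on $5,683 = $2,841.50. Adding that to $3,398.50 gives $6,240, past the $4,600 cap; patient pays only $4,600 − $3,398.50 = $1,201.50.

$1,201.50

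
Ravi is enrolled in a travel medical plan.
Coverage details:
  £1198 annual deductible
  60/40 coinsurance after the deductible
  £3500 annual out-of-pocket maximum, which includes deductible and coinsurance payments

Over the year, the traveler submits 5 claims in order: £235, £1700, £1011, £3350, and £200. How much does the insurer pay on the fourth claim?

Claim 1 — £235: entire amount goes to the deductible. Traveler owes £235 (running OOP £235). Insurer: £235 − £235 = £0.
Claim 2 — £1700: £963 to deductible, leaving £737; traveler's 40% is £294.80. Traveler owes £1257.80 (running OOP £1492.80). Plan pays £1700 − £1257.80 = £442.20.
Claim 3 — £1011: deductible already satisfied, so traveler's share is 40% × £1011 = £404.40. Traveler pays £404.40; OOP now £1897.20. Plan pays £1011 − £404.40 = £606.60.
Claim 4 — £3350: deductible met; 40% of £3350 = £1340. Cost to traveler: £1340. OOP to date £3237.20. Plan pays £3350 − £1340 = £2010.

£2010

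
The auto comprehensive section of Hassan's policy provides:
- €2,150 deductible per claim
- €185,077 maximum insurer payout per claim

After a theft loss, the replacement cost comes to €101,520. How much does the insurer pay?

€99,370

After the deductible, €101,520 − €2,150 = €99,370 remains.
€99,370 is within the €185,077 limit, so the insurer pays €99,370.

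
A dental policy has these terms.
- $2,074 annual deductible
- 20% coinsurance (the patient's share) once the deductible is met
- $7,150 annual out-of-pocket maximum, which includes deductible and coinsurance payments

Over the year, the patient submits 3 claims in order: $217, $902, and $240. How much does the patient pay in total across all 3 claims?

$1,359

Bill 1, $217: entire amount goes to the deductible. Cost to patient: $217. OOP to date $217.
Bill 2, $902: all of it applies to the deductible. Patient owes $902 (running OOP $1,119).
Bill 3, $240: fully absorbed by the deductible. Patient owes $240 (running OOP $1,359).
Total paid by the patient: $217 + $902 + $240 = $1,359.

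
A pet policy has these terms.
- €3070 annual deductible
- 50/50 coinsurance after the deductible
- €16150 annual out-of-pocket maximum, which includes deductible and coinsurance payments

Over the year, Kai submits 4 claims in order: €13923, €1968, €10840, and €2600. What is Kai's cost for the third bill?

Claim 1 (€13923): €3070 finishes the deductible; €10853 goes to coinsurance; coinsurance €10853 × 50% = €5426.50. Owner owes €8496.50 (running OOP €8496.50).
Claim 2 (€1968): deductible met; 50% of €1968 = €984. Owner owes €984 (running OOP €9480.50).
Claim 3 (€10840): deductible met; 50% of €10840 = €5420. Cost to owner: €5420. OOP to date €14900.50.

€5420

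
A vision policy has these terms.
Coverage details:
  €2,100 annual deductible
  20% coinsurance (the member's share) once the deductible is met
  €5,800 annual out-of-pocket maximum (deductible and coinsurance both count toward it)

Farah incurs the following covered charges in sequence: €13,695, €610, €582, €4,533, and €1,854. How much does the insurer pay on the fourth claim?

€3,626.40

Claim 1 — €13,695: deductible takes €2,100, €11,595 remains; member's 20% is €2,319. Member pays €4,419; OOP now €4,419. Plan pays €13,695 − €4,419 = €9,276.
Claim 2 — €610: 20% coinsurance on €610 = €122. Cost to member: €122. OOP to date €4,541. Insurer: €610 − €122 = €488.
Claim 3 — €582: deductible met; 20% of €582 = €116.40. Member pays €116.40; OOP now €4,657.40. Plan pays €582 − €116.40 = €465.60.
Claim 4 — €4,533: deductible already satisfied, so member's share is 20% × €4,533 = €906.60. Cost to member: €906.60. OOP to date €5,564. Insurer: €4,533 − €906.60 = €3,626.40.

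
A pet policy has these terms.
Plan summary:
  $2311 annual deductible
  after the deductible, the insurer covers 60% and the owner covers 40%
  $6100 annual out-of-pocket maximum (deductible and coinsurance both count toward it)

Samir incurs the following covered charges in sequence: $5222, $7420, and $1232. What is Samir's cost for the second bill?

$2624.60

Bill 1, $5222: deductible takes $2311, $2911 remains; coinsurance $2911 × 40% = $1164.40. Owner owes $3475.40 (running OOP $3475.40).
Bill 2, $7420: deductible already satisfied, so owner's share is 40% × $7420 = $2968. Adding that to $3475.40 gives $6443.40, past the $6100 cap; owner pays only $6100 − $3475.40 = $2624.60.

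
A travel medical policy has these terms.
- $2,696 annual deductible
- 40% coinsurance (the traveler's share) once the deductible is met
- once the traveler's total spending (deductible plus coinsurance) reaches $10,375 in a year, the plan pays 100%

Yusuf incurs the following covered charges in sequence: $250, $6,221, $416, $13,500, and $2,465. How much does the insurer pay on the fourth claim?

Bill 1, $250: entire amount goes to the deductible. Cost to traveler: $250. OOP to date $250. Insurer: $250 − $250 = $0.
Bill 2, $6,221: $2,446 to deductible, leaving $3,775; 40% of $3,775 = $1,510. Cost to traveler: $3,956. OOP to date $4,206. Plan pays $6,221 − $3,956 = $2,265.
Bill 3, $416: 40% coinsurance on $416 = $166.40. Traveler owes $166.40 (running OOP $4,372.40). Plan pays $416 − $166.40 = $249.60.
Bill 4, $13,500: 40% coinsurance on $13,500 = $5,400. Cost to traveler: $5,400. OOP to date $9,772.40. Insurer: $13,500 − $5,400 = $8,100.

$8,100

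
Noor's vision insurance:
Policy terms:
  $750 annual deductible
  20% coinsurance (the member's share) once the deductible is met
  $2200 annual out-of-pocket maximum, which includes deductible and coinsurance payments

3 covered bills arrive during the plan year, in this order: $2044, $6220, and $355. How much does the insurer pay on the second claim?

#1 ($2044): $750 finishes the deductible; $1294 goes to coinsurance; 20% of $1294 = $258.80. Cost to member: $1008.80. OOP to date $1008.80. Insurer: $2044 − $1008.80 = $1035.20.
#2 ($6220): deductible met; 20% of $6220 = $1244. OOP would hit $2252.80 > $2200, so the cap limits the member to $2200 − $1008.80 = $1191.20. Plan pays $6220 − $1191.20 = $5028.80.

$5028.80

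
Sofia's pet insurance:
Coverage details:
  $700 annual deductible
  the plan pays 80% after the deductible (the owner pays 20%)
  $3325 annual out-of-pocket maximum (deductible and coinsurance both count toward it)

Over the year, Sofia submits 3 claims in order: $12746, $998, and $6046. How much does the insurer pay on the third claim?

Claim 1 ($12746): $700 to deductible, leaving $12046; coinsurance $12046 × 20% = $2409.20. Owner pays $3109.20; OOP now $3109.20. Plan pays $12746 − $3109.20 = $9636.80.
Claim 2 ($998): deductible met; 20% of $998 = $199.60. Cost to owner: $199.60. OOP to date $3308.80. Insurer: $998 − $199.60 = $798.40.
Claim 3 ($6046): deductible met; 20% of $6046 = $1209.20. OOP would hit $4518 > $3325, so the cap limits the owner to $3325 − $3308.80 = $16.20. Insurer: $6046 − $16.20 = $6029.80.

$6029.80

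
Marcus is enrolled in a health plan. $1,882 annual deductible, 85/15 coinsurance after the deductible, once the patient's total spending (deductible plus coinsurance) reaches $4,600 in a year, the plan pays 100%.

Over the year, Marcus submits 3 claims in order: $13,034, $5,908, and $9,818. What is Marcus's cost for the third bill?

$159

#1 ($13,034): $1,882 finishes the deductible; $11,152 goes to coinsurance; patient's 15% is $1,672.80. Patient pays $3,554.80; OOP now $3,554.80.
#2 ($5,908): 15% coinsurance on $5,908 = $886.20. Cost to patient: $886.20. OOP to date $4,441.
#3 ($9,818): 15% coinsurance on $9,818 = $1,472.70. Adding that to $4,441 gives $5,913.70, past the $4,600 cap; patient pays only $4,600 − $4,441 = $159.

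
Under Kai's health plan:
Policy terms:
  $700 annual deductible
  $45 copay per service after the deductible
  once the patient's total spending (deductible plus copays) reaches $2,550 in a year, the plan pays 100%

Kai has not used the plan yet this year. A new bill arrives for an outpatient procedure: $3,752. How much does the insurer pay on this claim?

Nothing has been paid toward the $700 deductible, so the first $700 of this charge is applied there.
That leaves $3,752 − $700 = $3,052 for the copay.
Copay on this service: $45.
Patient responsibility before any cap: $700 + $45 = $745.
Year-to-date out-of-pocket becomes $0 + $745 = $745, still under the $2,550 maximum, so no cap applies.
The plan picks up $3,752 − $745 = $3,007.

$3,007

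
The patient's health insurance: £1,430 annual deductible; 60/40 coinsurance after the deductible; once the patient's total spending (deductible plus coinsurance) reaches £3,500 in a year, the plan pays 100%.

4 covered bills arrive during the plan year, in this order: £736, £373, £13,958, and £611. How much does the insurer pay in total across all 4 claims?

£12,178

Claim 1 — £736: entire amount goes to the deductible. Patient owes £736 (running OOP £736). Plan pays £736 − £736 = £0.
Claim 2 — £373: fully absorbed by the deductible. Patient pays £373; OOP now £1,109. Insurer: £373 − £373 = £0.
Claim 3 — £13,958: deductible takes £321, £13,637 remains; patient's 40% is £5,454.80. Deductible plus coinsurance: £321 + £5,454.80 = £5,775.80. That would push OOP to £6,884.80, over the £3,500 cap, so patient pays £3,500 − £1,109 = £2,391. Insurer: £13,958 − £2,391 = £11,567.
Claim 4 — £611: 40% coinsurance on £611 = £244.40. That would push OOP to £3,744.40, over the £3,500 cap, so patient pays £3,500 − £3,500 = £0. Insurer: £611 − £0 = £611.
Insurer total = bills − patient's total = £15,678 − £3,500 = £12,178.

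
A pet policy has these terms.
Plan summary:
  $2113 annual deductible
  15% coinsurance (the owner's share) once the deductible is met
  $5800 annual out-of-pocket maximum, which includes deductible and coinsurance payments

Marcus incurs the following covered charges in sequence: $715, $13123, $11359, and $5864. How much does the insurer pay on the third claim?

$9655.15

Claim 1 — $715: all of it applies to the deductible. Owner pays $715; OOP now $715. Insurer: $715 − $715 = $0.
Claim 2 — $13123: deductible takes $1398, $11725 remains; owner's 15% is $1758.75. Owner pays $3156.75; OOP now $3871.75. Insurer: $13123 − $3156.75 = $9966.25.
Claim 3 — $11359: deductible already satisfied, so owner's share is 15% × $11359 = $1703.85. Owner owes $1703.85 (running OOP $5575.60). Insurer: $11359 − $1703.85 = $9655.15.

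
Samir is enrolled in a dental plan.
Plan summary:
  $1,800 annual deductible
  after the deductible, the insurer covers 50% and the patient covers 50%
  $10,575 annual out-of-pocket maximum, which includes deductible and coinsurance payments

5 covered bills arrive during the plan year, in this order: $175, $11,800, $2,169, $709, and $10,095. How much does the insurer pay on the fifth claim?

$7,846.50

Claim 1 ($175): all of it applies to the deductible. Cost to patient: $175. OOP to date $175. Plan pays $175 − $175 = $0.
Claim 2 ($11,800): $1,625 finishes the deductible; $10,175 goes to coinsurance; 50% of $10,175 = $5,087.50. Cost to patient: $6,712.50. OOP to date $6,887.50. Plan pays $11,800 − $6,712.50 = $5,087.50.
Claim 3 ($2,169): deductible met; 50% of $2,169 = $1,084.50. Cost to patient: $1,084.50. OOP to date $7,972. Plan pays $2,169 − $1,084.50 = $1,084.50.
Claim 4 ($709): deductible met; 50% of $709 = $354.50. Cost to patient: $354.50. OOP to date $8,326.50. Insurer: $709 − $354.50 = $354.50.
Claim 5 ($10,095): deductible already satisfied, so patient's share is 50% × $10,095 = $5,047.50. Adding that to $8,326.50 gives $13,374, past the $10,575 cap; patient pays only $10,575 − $8,326.50 = $2,248.50. Insurer: $10,095 − $2,248.50 = $7,846.50.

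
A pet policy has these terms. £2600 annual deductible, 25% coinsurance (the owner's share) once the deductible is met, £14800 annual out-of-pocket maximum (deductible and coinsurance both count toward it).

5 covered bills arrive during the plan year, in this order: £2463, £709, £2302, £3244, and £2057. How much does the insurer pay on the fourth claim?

£2433

Bill 1, £2463: entire amount goes to the deductible. Owner owes £2463 (running OOP £2463). Insurer: £2463 − £2463 = £0.
Bill 2, £709: deductible takes £137, £572 remains; owner's 25% is £143. Owner owes £280 (running OOP £2743). Insurer: £709 − £280 = £429.
Bill 3, £2302: 25% coinsurance on £2302 = £575.50. Owner owes £575.50 (running OOP £3318.50). Plan pays £2302 − £575.50 = £1726.50.
Bill 4, £3244: 25% coinsurance on £3244 = £811. Owner pays £811; OOP now £4129.50. Insurer: £3244 − £811 = £2433.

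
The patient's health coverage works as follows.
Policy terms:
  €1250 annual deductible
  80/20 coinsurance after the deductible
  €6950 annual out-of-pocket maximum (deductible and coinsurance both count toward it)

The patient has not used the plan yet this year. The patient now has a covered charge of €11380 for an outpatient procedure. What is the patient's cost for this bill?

Nothing has been paid toward the €1250 deductible, so the first €1250 of this charge is applied there.
That leaves €11380 − €1250 = €10130 for coinsurance.
20% of €10130 = €2026 falls to the patient.
That puts the patient's cost at €1250 + €2026 = €3276 before any cap.
Cumulative spending €0 + €3276 = €3276 stays under the €6950 maximum.

€3276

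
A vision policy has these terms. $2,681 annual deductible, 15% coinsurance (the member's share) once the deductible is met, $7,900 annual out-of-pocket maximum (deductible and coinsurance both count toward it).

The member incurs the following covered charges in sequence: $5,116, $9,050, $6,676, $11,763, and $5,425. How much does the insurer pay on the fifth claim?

$4,694.60

Bill 1, $5,116: $2,681 to deductible, leaving $2,435; coinsurance $2,435 × 15% = $365.25. Cost to member: $3,046.25. OOP to date $3,046.25. Insurer: $5,116 − $3,046.25 = $2,069.75.
Bill 2, $9,050: 15% coinsurance on $9,050 = $1,357.50. Member pays $1,357.50; OOP now $4,403.75. Plan pays $9,050 − $1,357.50 = $7,692.50.
Bill 3, $6,676: 15% coinsurance on $6,676 = $1,001.40. Member owes $1,001.40 (running OOP $5,405.15). Plan pays $6,676 − $1,001.40 = $5,674.60.
Bill 4, $11,763: 15% coinsurance on $11,763 = $1,764.45. Cost to member: $1,764.45. OOP to date $7,169.60. Insurer: $11,763 − $1,764.45 = $9,998.55.
Bill 5, $5,425: 15% coinsurance on $5,425 = $813.75. That would push OOP to $7,983.35, over the $7,900 cap, so member pays $7,900 − $7,169.60 = $730.40. Insurer: $5,425 − $730.40 = $4,694.60.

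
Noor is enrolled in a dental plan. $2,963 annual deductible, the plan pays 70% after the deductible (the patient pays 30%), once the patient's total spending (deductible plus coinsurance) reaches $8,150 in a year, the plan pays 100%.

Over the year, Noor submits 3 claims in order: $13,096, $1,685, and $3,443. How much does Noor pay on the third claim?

Bill 1, $13,096: $2,963 to deductible, leaving $10,133; 30% of $10,133 = $3,039.90. Patient pays $6,002.90; OOP now $6,002.90.
Bill 2, $1,685: deductible met; 30% of $1,685 = $505.50. Patient pays $505.50; OOP now $6,508.40.
Bill 3, $3,443: deductible already satisfied, so patient's share is 30% × $3,443 = $1,032.90. Patient owes $1,032.90 (running OOP $7,541.30).

$1,032.90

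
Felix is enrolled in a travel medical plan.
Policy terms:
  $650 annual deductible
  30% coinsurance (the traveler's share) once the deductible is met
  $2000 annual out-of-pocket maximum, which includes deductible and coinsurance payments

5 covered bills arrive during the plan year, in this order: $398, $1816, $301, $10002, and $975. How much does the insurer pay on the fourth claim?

Bill 1, $398: entire amount goes to the deductible. Cost to traveler: $398. OOP to date $398. Plan pays $398 − $398 = $0.
Bill 2, $1816: deductible takes $252, $1564 remains; 30% of $1564 = $469.20. Traveler owes $721.20 (running OOP $1119.20). Insurer: $1816 − $721.20 = $1094.80.
Bill 3, $301: 30% coinsurance on $301 = $90.30. Traveler pays $90.30; OOP now $1209.50. Plan pays $301 − $90.30 = $210.70.
Bill 4, $10002: deductible met; 30% of $10002 = $3000.60. Adding that to $1209.50 gives $4210.10, past the $2000 cap; traveler pays only $2000 − $1209.50 = $790.50. Insurer: $10002 − $790.50 = $9211.50.

$9211.50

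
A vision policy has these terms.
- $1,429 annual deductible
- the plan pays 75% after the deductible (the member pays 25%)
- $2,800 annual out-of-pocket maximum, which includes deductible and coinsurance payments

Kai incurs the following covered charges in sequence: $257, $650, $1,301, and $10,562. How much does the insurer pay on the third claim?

#1 ($257): all of it applies to the deductible. Cost to member: $257. OOP to date $257. Plan pays $257 − $257 = $0.
#2 ($650): entire amount goes to the deductible. Member owes $650 (running OOP $907). Plan pays $650 − $650 = $0.
#3 ($1,301): $522 to deductible, leaving $779; member's 25% is $194.75. Member owes $716.75 (running OOP $1,623.75). Insurer: $1,301 − $716.75 = $584.25.

$584.25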